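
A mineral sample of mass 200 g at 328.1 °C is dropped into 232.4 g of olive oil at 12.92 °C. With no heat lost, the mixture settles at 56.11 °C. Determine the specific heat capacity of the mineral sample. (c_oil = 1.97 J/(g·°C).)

c ≈ 0.363 J/(g·°C)

Energy conservation, ΣQ = 0:
200·c·(56.11 − 328.1) + 232.4·1.97·(56.11 − 12.92) = 0
-54398 c = -19774
c = -19774/-54398 ≈ 0.3635 J/(g·°C)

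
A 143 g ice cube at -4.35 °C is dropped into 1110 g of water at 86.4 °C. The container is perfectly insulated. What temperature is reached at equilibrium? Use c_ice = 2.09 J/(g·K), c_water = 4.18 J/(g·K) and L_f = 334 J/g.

T_f ≈ 67.2 °C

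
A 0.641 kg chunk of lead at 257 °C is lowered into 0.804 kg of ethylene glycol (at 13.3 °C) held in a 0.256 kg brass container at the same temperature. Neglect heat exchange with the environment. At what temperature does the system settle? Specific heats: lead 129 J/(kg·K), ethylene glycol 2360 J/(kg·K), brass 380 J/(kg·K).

T_f ≈ 23.0 °C

T_f = Σ m_i c_i T_i / Σ m_i c_i:
T_f = (82.69×257 + 1897.4×13.3 + 97.28×13.3) / (82.69 + 1897.4 + 97.28)
    = 47781 / 2077.4 ≈ 23.00 °C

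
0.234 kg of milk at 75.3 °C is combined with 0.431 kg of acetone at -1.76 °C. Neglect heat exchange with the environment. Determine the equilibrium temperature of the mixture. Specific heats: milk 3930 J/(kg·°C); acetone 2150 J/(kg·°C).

T_f ≈ 36.6 °C

|Q_milk| = |Q_acetone|:
0.234·3930·(75.3 − T) = 0.431·2150·(T − (-1.76))
919.62(75.3 − T) = 926.65(T − (-1.76))
1846.3 T = 67616  ⇒  T ≈ 36.62 °C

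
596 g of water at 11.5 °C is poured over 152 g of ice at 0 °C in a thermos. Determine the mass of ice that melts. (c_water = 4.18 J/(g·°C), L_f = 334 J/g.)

m_melted ≈ 85.8 g

Cooling the water to 0 °C releases 596×4.18×11.5 = 28650 J.
To melt every bit of ice: 152×334 = 50768 J.
Since 28650 < 50768 J, not all the ice melts; equilibrium is at 0 °C.
Mass melted = 28650/334 ≈ 85.78 g.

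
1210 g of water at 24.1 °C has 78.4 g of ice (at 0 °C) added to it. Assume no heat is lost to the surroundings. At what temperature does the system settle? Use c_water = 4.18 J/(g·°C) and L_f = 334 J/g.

T_f ≈ 17.8 °C

Conservation of energy gives ΣQ = 0:
melt ice: 78.4·334 = 26186; warm the meltwater: 327.71 T; water: 5057.8(T − 24.1)
5385.5 T = 121893 − 26186 = 95707
T ≈ 17.77 °C. Since T > 0 °C, the all-ice-melts assumption holds.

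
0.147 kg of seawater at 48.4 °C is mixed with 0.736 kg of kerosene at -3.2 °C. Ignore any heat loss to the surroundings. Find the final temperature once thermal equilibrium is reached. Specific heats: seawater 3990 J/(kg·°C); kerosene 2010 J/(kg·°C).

T_f = Σ m_i c_i T_i / Σ m_i c_i:
T_f = (586.53*48.4 + 1479.4*(-3.2)) / (586.53 + 1479.4)
    = 23654 / 2065.9 ≈ 11.45 °C

T_f ≈ 11.4 °C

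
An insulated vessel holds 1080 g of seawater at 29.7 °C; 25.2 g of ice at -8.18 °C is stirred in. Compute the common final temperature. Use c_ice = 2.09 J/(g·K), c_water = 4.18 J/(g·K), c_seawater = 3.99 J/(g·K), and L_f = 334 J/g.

T_f ≈ 27.0 °C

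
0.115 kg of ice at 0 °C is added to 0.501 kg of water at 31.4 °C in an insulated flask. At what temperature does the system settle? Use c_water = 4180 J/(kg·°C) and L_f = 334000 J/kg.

Net heat exchanged in the isolated system is zero:
melt ice: 0.115×334000 = 38410
  meltwater 0→T: 0.115×4180×T = 480.7 T
  water cools: 0.501×4180×(T − 31.4) = 2094.2(T − 31.4)
2574.9 T = 65757 − 38410 = 27347
T ≈ 10.62 °C — above 0 °C, consistent with complete melting.

T_f ≈ 10.6 °C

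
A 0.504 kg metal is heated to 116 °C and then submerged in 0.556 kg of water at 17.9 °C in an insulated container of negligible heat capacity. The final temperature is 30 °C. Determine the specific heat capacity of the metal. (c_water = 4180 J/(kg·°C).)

c ≈ 649 J/(kg·°C)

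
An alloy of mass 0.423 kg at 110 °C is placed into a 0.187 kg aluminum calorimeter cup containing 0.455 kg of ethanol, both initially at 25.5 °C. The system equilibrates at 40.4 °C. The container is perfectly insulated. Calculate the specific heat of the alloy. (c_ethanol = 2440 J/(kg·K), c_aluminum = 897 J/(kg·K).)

Conservation of energy gives ΣQ = 0:
0.423·c·(40.4 − 110) + 0.455·2440·(40.4 − 25.5) + 0.187·897·(40.4 − 25.5) = 0
-29.44 c = -19041
c = -19041/-29.44 ≈ 646.8 J/(kg·K)

c ≈ 647 J/(kg·K)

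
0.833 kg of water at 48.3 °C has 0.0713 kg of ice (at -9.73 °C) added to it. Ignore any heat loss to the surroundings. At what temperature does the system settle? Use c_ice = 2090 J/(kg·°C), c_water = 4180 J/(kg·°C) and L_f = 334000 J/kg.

T_f ≈ 37.8 °C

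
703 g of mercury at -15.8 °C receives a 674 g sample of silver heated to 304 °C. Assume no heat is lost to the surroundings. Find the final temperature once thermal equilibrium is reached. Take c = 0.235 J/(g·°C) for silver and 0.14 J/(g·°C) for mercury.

With ΣQ=0 the equilibrium temperature is the m·c-weighted mean:
T_f = (158.39×304 + 98.42×(-15.8)) / (158.39 + 98.42)
    = 46596 / 256.81 ≈ 181.44 °C

T_f ≈ 181.4 °C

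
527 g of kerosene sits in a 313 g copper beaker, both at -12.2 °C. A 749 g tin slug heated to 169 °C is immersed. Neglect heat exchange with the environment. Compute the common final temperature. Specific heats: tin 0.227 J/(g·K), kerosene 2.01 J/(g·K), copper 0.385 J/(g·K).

T_f ≈ 10.6 °C

T_f = Σ m_i c_i T_i / Σ m_i c_i:
T_f = (170.02·169 + 1059.3·(-12.2) + 120.51·(-12.2)) / (170.02 + 1059.3 + 120.51)
    = 14341 / 1349.8 ≈ 10.62 °C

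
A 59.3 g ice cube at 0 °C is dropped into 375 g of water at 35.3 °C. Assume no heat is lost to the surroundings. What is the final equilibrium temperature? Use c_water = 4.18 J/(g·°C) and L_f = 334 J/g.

Taking heat into each body as positive, Σ m c ΔT = 0:
fusion: m_ice L_f = 59.3·334 = 19806
  warm the meltwater: 247.87 T
  water: 1567.5(T − 35.3)
1815.4 T = 55333 − 19806 = 35527
T ≈ 19.57 °C. Since T > 0 °C, the all-ice-melts assumption holds.

T_f ≈ 19.6 °C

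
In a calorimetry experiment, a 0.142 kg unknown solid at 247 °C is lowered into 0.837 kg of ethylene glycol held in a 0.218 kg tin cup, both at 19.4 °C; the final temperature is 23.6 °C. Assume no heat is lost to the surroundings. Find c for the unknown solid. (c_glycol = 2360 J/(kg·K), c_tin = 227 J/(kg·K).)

c ≈ 268 J/(kg·K)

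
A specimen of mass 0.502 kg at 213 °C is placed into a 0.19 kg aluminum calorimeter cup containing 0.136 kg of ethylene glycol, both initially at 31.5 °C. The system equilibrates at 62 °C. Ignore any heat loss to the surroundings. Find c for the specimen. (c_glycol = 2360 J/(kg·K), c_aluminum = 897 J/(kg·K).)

Energy conservation, ΣQ = 0:
0.502·c·(62 − 213) + 0.136·2360·(62 − 31.5) + 0.19·897·(62 − 31.5) = 0
-75.8 c = -14987
c = -14987/-75.8 ≈ 197.7 J/(kg·K)

c ≈ 198 J/(kg·K)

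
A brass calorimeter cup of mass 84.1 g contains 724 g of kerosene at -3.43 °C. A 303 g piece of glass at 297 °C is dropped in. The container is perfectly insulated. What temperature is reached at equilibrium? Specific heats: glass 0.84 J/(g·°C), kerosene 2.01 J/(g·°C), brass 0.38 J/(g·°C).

T_f ≈ 40.5 °C

Let T be the final temperature. ΣQ_i = 0:
303·0.84·(T − 297) + 724·2.01·(T − (-3.43)) + 84.1·0.38·(T − (-3.43)) = 0
254.52(T − 297) + 1455.2(T − (-3.43)) + 31.96(T − (-3.43)) = 0
1741.7 T = 70491
T = 70491/1741.7 ≈ 40.47 °C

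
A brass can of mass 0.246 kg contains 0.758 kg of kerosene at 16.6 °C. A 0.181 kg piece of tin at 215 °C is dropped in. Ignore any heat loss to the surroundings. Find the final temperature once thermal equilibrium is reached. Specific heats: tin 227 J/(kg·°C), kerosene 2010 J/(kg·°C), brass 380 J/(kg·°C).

Energy conservation, ΣQ = 0:
0.181·227·(T − 215) + 0.758·2010·(T − 16.6) + 0.246·380·(T − 16.6) = 0
41.09(T − 215) + 1523.6(T − 16.6) + 93.48(T − 16.6) = 0
1658.1 T = 35677
T = 35677 / 1658.1 = 21.5 °C

T_f ≈ 21.5 °C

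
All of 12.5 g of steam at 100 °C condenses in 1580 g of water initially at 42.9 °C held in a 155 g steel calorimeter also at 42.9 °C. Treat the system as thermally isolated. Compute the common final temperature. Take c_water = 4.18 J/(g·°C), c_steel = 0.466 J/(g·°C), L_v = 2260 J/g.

Taking heat into each body as positive, Σ m c ΔT = 0:
latent heat released on condensation: 12.5×2260 = 28250
  condensate cools 100→T: 12.5×4.18×(T − 100) = 52.25(T − 100)
  original water: 6604.4(T − 42.9)
  steel cup: 155×0.466×(T − 42.9) = 72.23(T − 42.9)
6728.9 T = 28250 + 5225 + 286427 = 319902
T ≈ 47.54 °C (< 100 °C, so full condensation is consistent).

T_f ≈ 47.5 °C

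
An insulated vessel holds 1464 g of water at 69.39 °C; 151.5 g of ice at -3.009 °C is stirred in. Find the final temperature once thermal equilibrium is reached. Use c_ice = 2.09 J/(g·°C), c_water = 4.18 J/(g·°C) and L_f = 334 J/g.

T_f ≈ 55.2 °C

Setting the total heat transfer to zero:
ice -3.009→0 °C: 151.5×2.09×3.009 = 952.75
  melt ice: 151.5×334 = 50601
  warm the meltwater: 633.27 T
  water cools: 1464×4.18×(T − 69.39) = 6119.5(T − 69.39)
6752.8 T = 424633 − 51554 = 373080
T ≈ 55.25 °C. Since T > 0 °C, the all-ice-melts assumption holds.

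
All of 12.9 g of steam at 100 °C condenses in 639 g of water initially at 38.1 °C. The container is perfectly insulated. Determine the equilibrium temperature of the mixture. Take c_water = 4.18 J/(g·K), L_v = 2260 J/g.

T_f ≈ 50.0 °C

Net heat exchanged in the isolated system is zero:
latent heat released on condensation: 12.9×2260 = 29154
  condensate cools 100→T: 12.9×4.18×(T − 100) = 53.92(T − 100)
  original water: 2671(T − 38.1)
2724.9 T = 29154 + 5392.2 + 101766 = 136312
T ≈ 50.02 °C (< 100 °C, so full condensation is consistent).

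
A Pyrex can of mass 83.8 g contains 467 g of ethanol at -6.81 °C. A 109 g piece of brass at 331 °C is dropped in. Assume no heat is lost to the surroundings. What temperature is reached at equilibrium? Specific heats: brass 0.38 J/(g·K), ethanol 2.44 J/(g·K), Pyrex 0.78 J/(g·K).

Let T be the final temperature. ΣQ_i = 0:
109×0.38×(T − 331) + 467×2.44×(T − (-6.81)) + 83.8×0.78×(T − (-6.81)) = 0
41.42(T − 331) + 1139.5(T − (-6.81)) + 65.36(T − (-6.81)) = 0
1246.3 T = 5505
T = 5505 / 1246.3 = 4.42 °C

T_f ≈ 4.4 °C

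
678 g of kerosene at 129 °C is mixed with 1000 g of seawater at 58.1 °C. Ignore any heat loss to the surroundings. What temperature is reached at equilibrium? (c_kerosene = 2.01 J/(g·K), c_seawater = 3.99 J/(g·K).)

T_f ≈ 76.2 °C

Heat gained plus heat lost sum to zero:
678×2.01×(T − 129) + 1000×3.99×(T − 58.1) = 0
5352.8 T = 407618
T = 407618 / 5352.8 = 76.2 °C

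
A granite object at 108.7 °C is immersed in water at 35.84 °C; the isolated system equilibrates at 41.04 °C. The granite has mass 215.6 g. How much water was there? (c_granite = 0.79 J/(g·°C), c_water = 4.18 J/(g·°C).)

Energy conservation, ΣQ = 0:
215.6·0.79·(41.04 − 108.7) + m·4.18·(41.04 − 35.84) = 0
21.74 m = 11524
m = 11524/21.74 ≈ 530.2 g

m ≈ 530 g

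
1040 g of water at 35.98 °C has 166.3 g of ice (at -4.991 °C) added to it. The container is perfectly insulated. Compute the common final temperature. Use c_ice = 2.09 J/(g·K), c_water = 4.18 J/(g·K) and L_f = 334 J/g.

T_f ≈ 19.7 °C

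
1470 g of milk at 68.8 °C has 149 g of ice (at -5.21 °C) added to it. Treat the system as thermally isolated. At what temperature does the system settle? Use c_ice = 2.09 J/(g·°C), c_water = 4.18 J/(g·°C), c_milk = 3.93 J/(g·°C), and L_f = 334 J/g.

Sum of m c ΔT and latent-heat terms is zero:
warm ice to 0 °C: 149×2.09×(0 − (-5.21)) = 1622.4; fusion: m_ice L_f = 149×334 = 49766; meltwater 0→T: 149×4.18×T = 622.82 T; milk cools: 1470×3.93×(T − 68.8) = 5777.1(T − 68.8)
6399.9 T = 397464 − 51388 = 346076
T ≈ 54.08 °C. Since T > 0 °C, the all-ice-melts assumption holds.

T_f ≈ 54.1 °C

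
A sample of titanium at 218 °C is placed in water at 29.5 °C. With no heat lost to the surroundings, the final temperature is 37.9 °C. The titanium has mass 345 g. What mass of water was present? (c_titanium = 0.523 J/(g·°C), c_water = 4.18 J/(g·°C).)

m ≈ 926 g

Let T be the final temperature. ΣQ_i = 0:
345·0.523·(37.9 − 218) + m·4.18·(37.9 − 29.5) = 0
35.11 m = 32496
m = 32496/35.11 ≈ 925.5 g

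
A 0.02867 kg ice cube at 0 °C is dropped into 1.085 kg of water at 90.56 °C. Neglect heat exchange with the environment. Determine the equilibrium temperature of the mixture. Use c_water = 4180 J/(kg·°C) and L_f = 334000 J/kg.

Conservation of energy gives ΣQ = 0:
melt ice: 0.02867×334000 = 9575.8; meltwater 0→T: 0.02867×4180×T = 119.84 T; water cools: 1.085×4180×(T − 90.56) = 4535.3(T − 90.56)
4655.1 T = 410717 − 9575.8 = 401141
T ≈ 86.17 °C — above 0 °C, consistent with complete melting.

T_f ≈ 86.2 °C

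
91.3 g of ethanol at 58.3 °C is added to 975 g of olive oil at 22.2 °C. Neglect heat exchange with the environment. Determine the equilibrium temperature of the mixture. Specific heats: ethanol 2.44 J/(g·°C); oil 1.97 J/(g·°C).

T_f ≈ 26.0 °C

Taking heat into each body as positive, Σ m c ΔT = 0:
91.3×2.44×(T − 58.3) + 975×1.97×(T − 22.2) = 0
222.77(T − 58.3) + 1920.8(T − 22.2) = 0
(222.77 + 1920.8) T = 222.77×58.3 + 1920.8×22.2
T = 55628 / 2143.5 = 26 °C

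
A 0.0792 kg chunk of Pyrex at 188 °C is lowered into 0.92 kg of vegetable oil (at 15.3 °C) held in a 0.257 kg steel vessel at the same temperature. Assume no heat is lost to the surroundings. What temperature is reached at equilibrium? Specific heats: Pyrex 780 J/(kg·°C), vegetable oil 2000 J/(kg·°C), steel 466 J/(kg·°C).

Taking heat into each body as positive, Σ m c ΔT = 0:
0.0792·780·(T − 188) + 0.92·2000·(T − 15.3) + 0.257·466·(T − 15.3) = 0
(61.78 + 1840 + 119.76) T = 61.78·188 + 1840·15.3 + 119.76·15.3
T = 41598 / 2021.5 = 20.6 °C

T_f ≈ 20.6 °C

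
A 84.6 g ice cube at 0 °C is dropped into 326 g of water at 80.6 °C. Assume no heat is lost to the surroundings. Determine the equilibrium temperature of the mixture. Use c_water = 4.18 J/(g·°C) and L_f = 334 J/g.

T_f ≈ 47.5 °C

Energy balance with sensible and latent terms:
latent heat to melt: 84.6×334 = 28256; meltwater 0→T: 84.6×4.18×T = 353.63 T; water cools: 326×4.18×(T − 80.6) = 1362.7(T − 80.6)
1716.3 T = 109832 − 28256 = 81576
T ≈ 47.53 °C (positive, so assuming full melt was valid).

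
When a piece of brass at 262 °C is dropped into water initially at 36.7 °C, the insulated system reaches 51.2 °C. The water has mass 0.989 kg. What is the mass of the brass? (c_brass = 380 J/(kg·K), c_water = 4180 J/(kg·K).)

m ≈ 0.748 kg

Net heat exchanged in the isolated system is zero:
m×380×(51.2 − 262) + 0.989×4180×(51.2 − 36.7) = 0
-80104 m = -59943
m = -59943/-80104 ≈ 0.7483 kg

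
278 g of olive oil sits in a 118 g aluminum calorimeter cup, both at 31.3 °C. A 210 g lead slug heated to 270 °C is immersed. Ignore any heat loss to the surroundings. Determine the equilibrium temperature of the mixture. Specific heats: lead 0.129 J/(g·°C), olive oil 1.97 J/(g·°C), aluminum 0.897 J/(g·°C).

T_f ≈ 40.8 °C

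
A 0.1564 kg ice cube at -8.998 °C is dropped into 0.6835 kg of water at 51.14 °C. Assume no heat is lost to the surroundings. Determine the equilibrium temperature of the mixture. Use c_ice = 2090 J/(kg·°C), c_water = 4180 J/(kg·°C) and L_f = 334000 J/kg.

T_f ≈ 25.9 °C

Energy conservation, ΣQ = 0:
ice -8.998→0 °C: 0.1564·2090·8.998 = 2941.2; latent heat to melt: 0.1564·334000 = 52238; meltwater 0→T: 0.1564·4180·T = 653.75 T; water cools: 0.6835·4180·(T − 51.14) = 2857(T − 51.14)
3510.8 T = 146109 − 55179 = 90930
T ≈ 25.90 °C. Since T > 0 °C, the all-ice-melts assumption holds.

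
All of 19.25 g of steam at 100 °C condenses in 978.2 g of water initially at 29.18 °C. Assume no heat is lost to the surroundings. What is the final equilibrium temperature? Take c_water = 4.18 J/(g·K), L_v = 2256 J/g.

Conservation of energy gives ΣQ = 0:
condense steam: −19.25×2256 = −43428
  condensed water 100 °C→T: 80.46(T − 100)
  original water: 4088.9(T − 29.18)
4169.3 T = 43428 + 8046.5 + 119313 = 170788
T ≈ 40.96 °C, under the boiling point, so the assumption holds.

T_f ≈ 41.0 °C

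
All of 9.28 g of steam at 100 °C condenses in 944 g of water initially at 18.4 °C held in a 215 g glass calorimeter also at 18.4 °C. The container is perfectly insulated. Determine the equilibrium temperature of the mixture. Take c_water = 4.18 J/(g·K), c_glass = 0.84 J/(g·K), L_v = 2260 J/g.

T_f ≈ 24.2 °C

Energy conservation, ΣQ = 0:
latent heat released on condensation: 9.28×2260 = 20973
  condensed water 100 °C→T: 38.79(T − 100)
  water warms: 944×4.18×(T − 18.4) = 3945.9(T − 18.4)
  glass cup: 215×0.84×(T − 18.4) = 180.6(T − 18.4)
4165.3 T = 20973 + 3879 + 75928 = 100780
T ≈ 24.20 °C — below 100 °C, confirming all the steam condensed.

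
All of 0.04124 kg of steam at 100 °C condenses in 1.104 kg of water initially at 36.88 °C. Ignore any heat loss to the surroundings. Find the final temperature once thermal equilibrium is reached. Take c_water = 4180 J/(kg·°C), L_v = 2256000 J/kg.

T_f ≈ 58.6 °C

Conservation of energy gives ΣQ = 0:
latent heat released on condensation: 0.04124·2256000 = 93037; condensed water 100 °C→T: 172.38(T − 100); water warms: 1.104·4180·(T − 36.88) = 4614.7(T − 36.88)
4787.1 T = 93037 + 17238 + 170191 = 280467
T ≈ 58.59 °C (< 100 °C, so full condensation is consistent).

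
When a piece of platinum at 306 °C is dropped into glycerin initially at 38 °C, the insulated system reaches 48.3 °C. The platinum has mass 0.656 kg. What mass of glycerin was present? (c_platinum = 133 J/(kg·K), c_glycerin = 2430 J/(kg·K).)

m ≈ 0.898 kg

Let T be the final temperature. ΣQ_i = 0:
0.656·133·(48.3 − 306) + m·2430·(48.3 − 38) = 0
25029 m = 22484
m = 22484/25029 ≈ 0.8983 kg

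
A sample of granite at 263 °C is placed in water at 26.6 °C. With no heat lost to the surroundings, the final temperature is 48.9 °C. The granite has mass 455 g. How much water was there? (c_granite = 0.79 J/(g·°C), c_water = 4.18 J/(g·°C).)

Heat lost by the granite = heat gained by the water:
455×0.79×(263 − 48.9) = m×4.18×(48.9 − 26.6)
93.21 m = 76958  ⇒  m ≈ 825.6 g

m ≈ 826 g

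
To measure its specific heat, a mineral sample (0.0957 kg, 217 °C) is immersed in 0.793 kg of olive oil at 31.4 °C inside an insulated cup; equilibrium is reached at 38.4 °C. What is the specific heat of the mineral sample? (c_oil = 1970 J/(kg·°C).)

c ≈ 640 J/(kg·°C)

Heat lost by the mineral sample = heat gained by the oil:
0.0957·c·(217 − 38.4) = 0.793·1970·(38.4 − 31.4)
17.09 c = 10935  ⇒  c ≈ 639.8 J/(kg·°C)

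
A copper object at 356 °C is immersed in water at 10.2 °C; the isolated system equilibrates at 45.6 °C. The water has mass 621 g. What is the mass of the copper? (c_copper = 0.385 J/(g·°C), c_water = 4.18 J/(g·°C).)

Taking heat into each body as positive, Σ m c ΔT = 0:
m·0.385·(45.6 − 356) + 621·4.18·(45.6 − 10.2) = 0
-119.5 m = -91891
m = -91891/-119.5 ≈ 768.9 g

m ≈ 769 g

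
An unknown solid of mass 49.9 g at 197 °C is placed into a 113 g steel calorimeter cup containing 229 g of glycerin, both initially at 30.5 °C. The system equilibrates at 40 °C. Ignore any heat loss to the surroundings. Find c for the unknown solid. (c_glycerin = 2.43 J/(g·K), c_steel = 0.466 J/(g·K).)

c ≈ 0.739 J/(g·K)

Net heat exchanged in the isolated system is zero:
49.9·c·(40 − 197) + 229·2.43·(40 − 30.5) + 113·0.466·(40 − 30.5) = 0
-7834.3 c = -5786.7
c = -5786.7/-7834.3 ≈ 0.7386 J/(g·K)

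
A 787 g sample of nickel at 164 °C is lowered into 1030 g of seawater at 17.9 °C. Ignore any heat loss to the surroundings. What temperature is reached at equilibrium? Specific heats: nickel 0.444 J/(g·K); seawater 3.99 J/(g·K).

T_f ≈ 29.3 °C

With ΣQ=0 the equilibrium temperature is the m·c-weighted mean:
T_f = (349.43·164 + 4109.7·17.9) / (349.43 + 4109.7)
    = 130870 / 4459.1 ≈ 29.35 °C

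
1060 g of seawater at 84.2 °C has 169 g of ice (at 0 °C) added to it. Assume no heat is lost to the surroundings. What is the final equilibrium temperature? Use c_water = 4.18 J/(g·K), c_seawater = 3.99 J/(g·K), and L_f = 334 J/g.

Sum of m c ΔT and latent-heat terms is zero:
fusion: m_ice L_f = 169·334 = 56446
  meltwater 0→T: 169·4.18·T = 706.42 T
  seawater cools: 1060·3.99·(T − 84.2) = 4229.4(T − 84.2)
4935.8 T = 356115 − 56446 = 299669
T ≈ 60.71 °C. Since T > 0 °C, the all-ice-melts assumption holds.

T_f ≈ 60.7 °C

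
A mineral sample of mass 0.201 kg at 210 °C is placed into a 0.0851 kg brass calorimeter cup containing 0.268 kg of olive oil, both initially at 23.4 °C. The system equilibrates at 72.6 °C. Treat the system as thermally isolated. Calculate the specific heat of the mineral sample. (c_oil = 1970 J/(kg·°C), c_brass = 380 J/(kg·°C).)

c ≈ 998 J/(kg·°C)

Energy conservation, ΣQ = 0:
0.201·c·(72.6 − 210) + 0.268·1970·(72.6 − 23.4) + 0.0851·380·(72.6 − 23.4) = 0
-27.62 c = -27567
c = -27567/-27.62 ≈ 998.2 J/(kg·°C)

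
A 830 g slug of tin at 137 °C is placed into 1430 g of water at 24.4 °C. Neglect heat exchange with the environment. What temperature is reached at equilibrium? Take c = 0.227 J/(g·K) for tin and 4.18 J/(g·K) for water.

T_f = Σ m_i c_i T_i / Σ m_i c_i:
T_f = (188.41·137 + 5977.4·24.4) / (188.41 + 5977.4)
    = 171661 / 6165.8 ≈ 27.84 °C

T_f ≈ 27.8 °C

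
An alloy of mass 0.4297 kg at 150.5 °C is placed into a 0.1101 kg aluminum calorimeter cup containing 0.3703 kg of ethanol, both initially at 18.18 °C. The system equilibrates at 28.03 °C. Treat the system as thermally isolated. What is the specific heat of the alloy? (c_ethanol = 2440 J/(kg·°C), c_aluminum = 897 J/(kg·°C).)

Heat gained plus heat lost sum to zero:
0.4297·c·(28.03 − 150.5) + 0.3703·2440·(28.03 − 18.18) + 0.1101·897·(28.03 − 18.18) = 0
-52.63 c = -9872.6
c = -9872.6/-52.63 ≈ 187.6 J/(kg·°C)

c ≈ 188 J/(kg·°C)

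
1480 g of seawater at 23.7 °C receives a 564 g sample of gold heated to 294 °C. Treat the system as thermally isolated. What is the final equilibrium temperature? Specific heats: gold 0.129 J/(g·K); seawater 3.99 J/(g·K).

T_f ≈ 27.0 °C

Let T be the final temperature. ΣQ_i = 0:
564×0.129×(T − 294) + 1480×3.99×(T − 23.7) = 0
72.76(T − 294) + 5905.2(T − 23.7) = 0
5978 T = 161344
T ≈ 26.99 °C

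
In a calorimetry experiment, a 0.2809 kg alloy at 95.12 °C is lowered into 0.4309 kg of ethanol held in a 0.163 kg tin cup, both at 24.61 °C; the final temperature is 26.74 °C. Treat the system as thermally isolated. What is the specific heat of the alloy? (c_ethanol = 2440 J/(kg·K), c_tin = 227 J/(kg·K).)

c ≈ 121 J/(kg·K)

Net heat exchanged in the isolated system is zero:
0.2809×c×(26.74 − 95.12) + 0.4309×2440×(26.74 − 24.61) + 0.163×227×(26.74 − 24.61) = 0
-19.21 c = -2318.3
c = -2318.3/-19.21 ≈ 120.7 J/(kg·K)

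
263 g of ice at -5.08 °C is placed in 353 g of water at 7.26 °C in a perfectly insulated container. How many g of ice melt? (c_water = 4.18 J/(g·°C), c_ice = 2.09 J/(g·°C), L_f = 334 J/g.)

Water can give up m c ΔT = 353·4.18·7.26 = 10712 J before reaching 0 °C.
Of that, 263·2.09·5.08 = 2792.3 J goes to bring the ice to 0 °C, leaving 7920.1 J.
To melt every bit of ice: 263·334 = 87842 J.
Since 7920.1 < 87842 J, not all the ice melts; equilibrium is at 0 °C.
m_melt = 7920.1 / L_f = 23.71 g.

m_melted ≈ 23.7 g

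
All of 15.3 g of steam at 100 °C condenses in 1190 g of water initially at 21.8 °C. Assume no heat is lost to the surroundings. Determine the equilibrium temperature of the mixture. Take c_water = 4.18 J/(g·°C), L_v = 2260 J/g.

Let T be the final temperature. ΣQ_i = 0:
steam→water at 100 °C releases m L_v = 15.3·2260 = 34578; condensate cools 100→T: 15.3·4.18·(T − 100) = 63.95(T − 100); original water: 4974.2(T − 21.8)
5038.2 T = 34578 + 6395.4 + 108438 = 149411
T ≈ 29.66 °C — below 100 °C, confirming all the steam condensed.

T_f ≈ 29.7 °C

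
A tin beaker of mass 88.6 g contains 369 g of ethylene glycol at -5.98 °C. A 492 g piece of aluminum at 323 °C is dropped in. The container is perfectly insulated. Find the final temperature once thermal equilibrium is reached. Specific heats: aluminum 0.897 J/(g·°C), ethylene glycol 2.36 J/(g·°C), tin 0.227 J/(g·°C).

T_f ≈ 103.0 °C

Setting the total heat transfer to zero:
492×0.897×(T − 323) + 369×2.36×(T − (-5.98)) + 88.6×0.227×(T − (-5.98)) = 0
(441.32 + 870.84 + 20.11) T = 441.32×323 + 870.84×(-5.98) + 20.11×(-5.98)
T = 137220 / 1332.3 = 103 °C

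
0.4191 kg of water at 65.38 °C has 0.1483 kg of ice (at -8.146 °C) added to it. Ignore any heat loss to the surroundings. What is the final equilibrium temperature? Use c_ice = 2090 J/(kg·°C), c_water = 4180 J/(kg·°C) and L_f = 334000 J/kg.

T_f ≈ 26.3 °C

Taking heat into each body as positive, Σ m c ΔT = 0:
warm ice to 0 °C: 0.1483·2090·(0 − (-8.146)) = 2524.8
  fusion: m_ice L_f = 0.1483·334000 = 49532
  warm the meltwater: 619.89 T
  water cools: 0.4191·4180·(T − 65.38) = 1751.8(T − 65.38)
2371.7 T = 114535 − 52057 = 62478
T ≈ 26.34 °C. Since T > 0 °C, the all-ice-melts assumption holds.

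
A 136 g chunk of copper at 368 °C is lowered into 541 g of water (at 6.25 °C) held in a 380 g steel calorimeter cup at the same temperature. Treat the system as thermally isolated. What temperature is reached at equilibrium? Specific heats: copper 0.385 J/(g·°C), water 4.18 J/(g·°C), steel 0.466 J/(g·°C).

Net heat exchanged in the isolated system is zero:
136×0.385×(T − 368) + 541×4.18×(T − 6.25) + 380×0.466×(T − 6.25) = 0
52.36(T − 368) + 2261.4(T − 6.25) + 177.08(T − 6.25) = 0
(52.36 + 2261.4 + 177.08) T = 52.36×368 + 2261.4×6.25 + 177.08×6.25
T ≈ 13.85 °C

T_f ≈ 13.9 °C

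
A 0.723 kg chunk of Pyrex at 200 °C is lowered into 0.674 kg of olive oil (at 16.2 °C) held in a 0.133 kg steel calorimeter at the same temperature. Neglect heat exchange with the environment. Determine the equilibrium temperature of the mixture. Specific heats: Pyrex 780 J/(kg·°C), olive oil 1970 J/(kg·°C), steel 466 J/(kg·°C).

T_f ≈ 69.3 °C

Energy conservation, ΣQ = 0:
0.723*780*(T − 200) + 0.674*1970*(T − 16.2) + 0.133*466*(T − 16.2) = 0
(563.94 + 1327.8 + 61.98) T = 563.94*200 + 1327.8*16.2 + 61.98*16.2
T ≈ 69.25 °C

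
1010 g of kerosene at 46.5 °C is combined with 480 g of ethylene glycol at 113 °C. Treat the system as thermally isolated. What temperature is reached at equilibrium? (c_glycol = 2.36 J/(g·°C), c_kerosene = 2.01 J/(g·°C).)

T_f ≈ 70.3 °C

Conservation of energy gives ΣQ = 0:
480×2.36×(T − 113) + 1010×2.01×(T − 46.5) = 0
1132.8(T − 113) + 2030.1(T − 46.5) = 0
3162.9 T = 222406
T = 222406 / 3162.9 = 70.3 °C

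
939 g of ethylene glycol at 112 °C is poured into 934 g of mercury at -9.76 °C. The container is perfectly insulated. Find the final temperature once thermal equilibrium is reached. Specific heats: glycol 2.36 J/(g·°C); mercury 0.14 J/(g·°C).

T_f ≈ 105.2 °C

Setting the total heat transfer to zero:
939×2.36×(T − 112) + 934×0.14×(T − (-9.76)) = 0
2216(T − 112) + 130.76(T − (-9.76)) = 0
(2216 + 130.76) T = 2216×112 + 130.76×(-9.76)
T = 246920/2346.8 ≈ 105.22 °C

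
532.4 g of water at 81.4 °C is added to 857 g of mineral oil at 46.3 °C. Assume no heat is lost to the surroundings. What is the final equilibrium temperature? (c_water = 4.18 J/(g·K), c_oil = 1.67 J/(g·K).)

Energy conservation, ΣQ = 0:
532.4·4.18·(T − 81.4) + 857·1.67·(T − 46.3) = 0
3656.6 T = 247414
T = 247414 / 3656.6 = 67.7 °C

T_f ≈ 67.7 °C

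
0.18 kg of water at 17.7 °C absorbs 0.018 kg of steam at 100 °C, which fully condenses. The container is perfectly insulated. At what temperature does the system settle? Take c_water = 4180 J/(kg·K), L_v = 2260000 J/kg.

T_f ≈ 74.3 °C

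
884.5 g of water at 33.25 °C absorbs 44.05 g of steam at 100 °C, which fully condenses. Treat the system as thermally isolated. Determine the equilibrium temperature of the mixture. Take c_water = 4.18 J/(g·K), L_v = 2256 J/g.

T_f ≈ 62.0 °C

Energy conservation, ΣQ = 0:
latent heat released on condensation: 44.05×2256 = 99377
  condensed water 100 °C→T: 184.13(T − 100)
  original water: 3697.2(T − 33.25)
3881.3 T = 99377 + 18413 + 122932 = 240722
T ≈ 62.02 °C — below 100 °C, confirming all the steam condensed.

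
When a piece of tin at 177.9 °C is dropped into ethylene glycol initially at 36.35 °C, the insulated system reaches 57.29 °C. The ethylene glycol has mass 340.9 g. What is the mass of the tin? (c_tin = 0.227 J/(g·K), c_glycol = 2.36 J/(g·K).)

Let T be the final temperature. ΣQ_i = 0:
m×0.227×(57.29 − 177.9) + 340.9×2.36×(57.29 − 36.35) = 0
-27.38 m = -16847
m = -16847/-27.38 ≈ 615.3 g

m ≈ 615 g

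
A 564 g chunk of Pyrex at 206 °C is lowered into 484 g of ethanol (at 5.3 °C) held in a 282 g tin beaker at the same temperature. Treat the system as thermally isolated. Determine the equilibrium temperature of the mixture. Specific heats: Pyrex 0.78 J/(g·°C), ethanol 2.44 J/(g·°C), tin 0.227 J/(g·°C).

Let T be the final temperature. ΣQ_i = 0:
564·0.78·(T − 206) + 484·2.44·(T − 5.3) + 282·0.227·(T − 5.3) = 0
439.92(T − 206) + 1181(T − 5.3) + 64.01(T − 5.3) = 0
1684.9 T = 97222
T ≈ 57.70 °C

T_f ≈ 57.7 °C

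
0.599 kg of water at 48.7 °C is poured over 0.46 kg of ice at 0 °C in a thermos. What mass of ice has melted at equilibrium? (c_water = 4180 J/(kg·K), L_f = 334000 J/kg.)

Cooling the water to 0 °C releases 0.599·4180·48.7 = 121936 J.
To melt every bit of ice: 0.46·334000 = 153640 J.
That's not enough to melt it all — equilibrium is at 0 °C with ice remaining.
m_melted·334000 = 121936  ⇒  m_melted ≈ 0.3651 kg.

m_melted ≈ 0.365 kg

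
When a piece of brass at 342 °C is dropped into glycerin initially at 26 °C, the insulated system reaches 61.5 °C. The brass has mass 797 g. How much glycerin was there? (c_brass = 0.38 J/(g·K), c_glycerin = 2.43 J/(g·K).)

m ≈ 985 g

|Q_brass| = |Q_glycerin|:
797×0.38×(342 − 61.5) = m×2.43×(61.5 − 26)
86.27 m = 84952  ⇒  m ≈ 984.8 g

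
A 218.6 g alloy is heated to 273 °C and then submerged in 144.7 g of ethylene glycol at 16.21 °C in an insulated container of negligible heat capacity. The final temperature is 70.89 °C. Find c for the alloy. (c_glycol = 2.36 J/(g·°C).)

m_s c (T_s − T_f) = m_glycol c_glycol (T_f − T_0):
218.6·c·(273 − 70.89) = 144.7·2.36·(70.89 − 16.21)
44181 c = 18673  ⇒  c ≈ 0.4226 J/(g·°C)

c ≈ 0.423 J/(g·°C)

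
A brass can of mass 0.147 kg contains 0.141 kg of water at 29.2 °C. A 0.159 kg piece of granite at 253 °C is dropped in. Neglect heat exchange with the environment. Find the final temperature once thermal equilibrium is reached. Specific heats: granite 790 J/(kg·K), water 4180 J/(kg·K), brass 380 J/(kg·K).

Conservation of energy gives ΣQ = 0:
0.159×790×(T − 253) + 0.141×4180×(T − 29.2) + 0.147×380×(T − 29.2) = 0
(125.61 + 589.38 + 55.86) T = 125.61×253 + 589.38×29.2 + 55.86×29.2
T = 50620/770.85 ≈ 65.67 °C

T_f ≈ 65.7 °C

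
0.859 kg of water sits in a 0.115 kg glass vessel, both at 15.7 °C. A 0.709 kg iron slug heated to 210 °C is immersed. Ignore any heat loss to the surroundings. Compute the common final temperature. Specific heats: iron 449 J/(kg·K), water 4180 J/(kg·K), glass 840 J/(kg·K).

T_f = Σ m_i c_i T_i / Σ m_i c_i:
T_f = (318.34×210 + 3590.6×15.7 + 96.6×15.7) / (318.34 + 3590.6 + 96.6)
    = 124741 / 4005.6 ≈ 31.14 °C

T_f ≈ 31.1 °C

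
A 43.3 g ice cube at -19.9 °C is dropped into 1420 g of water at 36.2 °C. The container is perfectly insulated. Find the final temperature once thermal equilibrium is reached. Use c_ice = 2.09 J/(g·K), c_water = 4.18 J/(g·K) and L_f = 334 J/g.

T_f ≈ 32.5 °C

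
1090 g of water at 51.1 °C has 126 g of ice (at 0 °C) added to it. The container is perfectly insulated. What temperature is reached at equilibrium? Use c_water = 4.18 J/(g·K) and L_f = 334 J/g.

Conservation of energy gives ΣQ = 0:
melt ice: 126×334 = 42084
  warm the meltwater: 526.68 T
  water cools: 1090×4.18×(T − 51.1) = 4556.2(T − 51.1)
5082.9 T = 232822 − 42084 = 190738
T ≈ 37.53 °C — above 0 °C, consistent with complete melting.

T_f ≈ 37.5 °C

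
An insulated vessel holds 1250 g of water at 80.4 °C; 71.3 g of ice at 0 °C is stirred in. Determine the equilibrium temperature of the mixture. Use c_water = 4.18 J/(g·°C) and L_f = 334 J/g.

T_f ≈ 71.7 °C

Energy conservation, ΣQ = 0:
latent heat to melt: 71.3·334 = 23814; warm the meltwater: 298.03 T; water: 5225(T − 80.4)
5523 T = 420090 − 23814 = 396276
T ≈ 71.75 °C. Since T > 0 °C, the all-ice-melts assumption holds.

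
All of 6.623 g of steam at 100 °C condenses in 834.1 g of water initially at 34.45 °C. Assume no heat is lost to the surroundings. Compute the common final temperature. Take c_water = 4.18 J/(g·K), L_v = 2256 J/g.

T_f ≈ 39.2 °C

Net heat exchanged in the isolated system is zero:
steam→water at 100 °C releases m L_v = 6.623×2256 = 14941; condensed water 100 °C→T: 27.68(T − 100); water warms: 834.1×4.18×(T − 34.45) = 3486.5(T − 34.45)
3514.2 T = 14941 + 2768.4 + 120111 = 137821
T ≈ 39.22 °C, under the boiling point, so the assumption holds.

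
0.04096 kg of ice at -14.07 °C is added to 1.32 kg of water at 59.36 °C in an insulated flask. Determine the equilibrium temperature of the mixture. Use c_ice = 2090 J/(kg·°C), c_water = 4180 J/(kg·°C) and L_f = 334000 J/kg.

T_f ≈ 55.0 °C

Taking heat into each body as positive, Σ m c ΔT = 0:
warm ice to 0 °C: 0.04096·2090·(0 − (-14.07)) = 1204.5
  fusion: m_ice L_f = 0.04096·334000 = 13681
  warm the meltwater: 171.21 T
  water: 5517.6(T − 59.36)
5688.8 T = 327525 − 14885 = 312640
T ≈ 54.96 °C. Since T > 0 °C, the all-ice-melts assumption holds.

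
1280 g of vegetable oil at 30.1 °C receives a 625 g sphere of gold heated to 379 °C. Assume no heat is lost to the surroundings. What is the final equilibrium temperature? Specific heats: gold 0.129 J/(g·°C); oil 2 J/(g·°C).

T_f ≈ 40.8 °C

Heat lost by the gold equals heat gained by the oil:
625·0.129·(379 − T) = 1280·2·(T − 30.1)
80.62(379 − T) = 2560(T − 30.1)
2640.6 T = 107613  ⇒  T ≈ 40.75 °C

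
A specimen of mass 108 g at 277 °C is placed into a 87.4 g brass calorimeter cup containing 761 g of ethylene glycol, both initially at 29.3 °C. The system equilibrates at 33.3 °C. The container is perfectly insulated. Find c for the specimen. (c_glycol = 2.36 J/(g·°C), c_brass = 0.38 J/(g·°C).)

Let T be the final temperature. ΣQ_i = 0:
108×c×(33.3 − 277) + 761×2.36×(33.3 − 29.3) + 87.4×0.38×(33.3 − 29.3) = 0
-26320 c = -7316.7
c = -7316.7/-26320 ≈ 0.278 J/(g·°C)

c ≈ 0.278 J/(g·°C)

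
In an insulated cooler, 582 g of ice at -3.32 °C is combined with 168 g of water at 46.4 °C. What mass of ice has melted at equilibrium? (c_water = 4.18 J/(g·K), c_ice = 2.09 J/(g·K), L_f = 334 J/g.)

m_melted ≈ 85.5 g

Water can give up m c ΔT = 168×4.18×46.4 = 32584 J before reaching 0 °C.
Of that, 582×2.09×3.32 = 4038.4 J goes to bring the ice to 0 °C, leaving 28546 J.
To melt every bit of ice: 582×334 = 194388 J.
28546 J < 194388 J, so only part of the ice melts and the system sits at 0 °C.
m_melted×334 = 28546  ⇒  m_melted ≈ 85.47 g.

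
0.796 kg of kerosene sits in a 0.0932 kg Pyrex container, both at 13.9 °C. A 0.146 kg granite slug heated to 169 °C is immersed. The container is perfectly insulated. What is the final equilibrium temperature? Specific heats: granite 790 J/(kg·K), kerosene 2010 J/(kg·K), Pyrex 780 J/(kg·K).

Heat gained plus heat lost sum to zero:
0.146*790*(T − 169) + 0.796*2010*(T − 13.9) + 0.0932*780*(T − 13.9) = 0
115.34(T − 169) + 1600(T − 13.9) + 72.7(T − 13.9) = 0
(115.34 + 1600 + 72.7) T = 115.34*169 + 1600*13.9 + 72.7*13.9
T = 42742/1788 ≈ 23.91 °C

T_f ≈ 23.9 °C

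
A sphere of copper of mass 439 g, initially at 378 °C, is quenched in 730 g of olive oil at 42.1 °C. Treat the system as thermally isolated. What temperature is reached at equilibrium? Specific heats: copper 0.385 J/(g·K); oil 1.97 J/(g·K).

T_f ≈ 77.4 °C

Let T be the final temperature. ΣQ_i = 0:
439·0.385·(T − 378) + 730·1.97·(T − 42.1) = 0
169.02(T − 378) + 1438.1(T − 42.1) = 0
(169.02 + 1438.1) T = 169.02·378 + 1438.1·42.1
T ≈ 77.43 °C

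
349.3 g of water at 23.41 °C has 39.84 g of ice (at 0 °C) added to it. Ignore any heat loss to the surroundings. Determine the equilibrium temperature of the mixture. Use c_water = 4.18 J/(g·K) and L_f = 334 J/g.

T_f ≈ 12.8 °C

Energy balance with sensible and latent terms:
latent heat to melt: 39.84×334 = 13307; meltwater 0→T: 39.84×4.18×T = 166.53 T; water: 1460.1(T − 23.41)
1626.6 T = 34180 − 13307 = 20874
T ≈ 12.83 °C. Since T > 0 °C, the all-ice-melts assumption holds.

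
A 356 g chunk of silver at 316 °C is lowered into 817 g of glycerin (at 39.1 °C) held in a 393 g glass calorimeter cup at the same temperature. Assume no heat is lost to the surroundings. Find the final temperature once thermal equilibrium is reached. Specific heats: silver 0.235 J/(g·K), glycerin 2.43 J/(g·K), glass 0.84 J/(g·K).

T_f ≈ 48.8 °C

Taking heat into each body as positive, Σ m c ΔT = 0:
356×0.235×(T − 316) + 817×2.43×(T − 39.1) + 393×0.84×(T − 39.1) = 0
2399.1 T = 116970
T ≈ 48.76 °C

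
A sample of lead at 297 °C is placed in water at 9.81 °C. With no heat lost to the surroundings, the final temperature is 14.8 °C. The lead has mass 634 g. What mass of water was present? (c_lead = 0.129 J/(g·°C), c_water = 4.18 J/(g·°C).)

Heat lost by the lead = heat gained by the water:
634·0.129·(297 − 14.8) = m·4.18·(14.8 − 9.81)
20.86 m = 23080  ⇒  m ≈ 1107 g

m ≈ 1110 g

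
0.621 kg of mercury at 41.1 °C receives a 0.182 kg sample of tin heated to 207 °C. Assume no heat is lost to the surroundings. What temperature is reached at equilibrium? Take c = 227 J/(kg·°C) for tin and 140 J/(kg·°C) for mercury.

T_f ≈ 94.5 °C

Taking heat into each body as positive, Σ m c ΔT = 0:
0.182*227*(T − 207) + 0.621*140*(T − 41.1) = 0
41.31(T − 207) + 86.94(T − 41.1) = 0
(41.31 + 86.94) T = 41.31*207 + 86.94*41.1
T = 12125/128.25 ≈ 94.54 °C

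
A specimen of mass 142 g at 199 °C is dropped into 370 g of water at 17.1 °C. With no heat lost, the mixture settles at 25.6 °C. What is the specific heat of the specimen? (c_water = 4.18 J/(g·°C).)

Conservation of energy gives ΣQ = 0:
142·c·(25.6 − 199) + 370·4.18·(25.6 − 17.1) = 0
-24623 c = -13146
c = -13146/-24623 ≈ 0.5339 J/(g·°C)

c ≈ 0.534 J/(g·°C)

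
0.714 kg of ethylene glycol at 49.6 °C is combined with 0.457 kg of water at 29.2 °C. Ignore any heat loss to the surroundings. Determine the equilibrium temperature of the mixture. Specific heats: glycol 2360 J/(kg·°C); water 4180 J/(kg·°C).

T_f ≈ 38.8 °C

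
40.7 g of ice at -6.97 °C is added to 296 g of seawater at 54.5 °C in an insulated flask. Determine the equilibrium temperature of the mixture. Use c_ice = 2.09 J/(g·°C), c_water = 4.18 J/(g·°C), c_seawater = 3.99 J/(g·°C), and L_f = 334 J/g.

T_f ≈ 37.1 °C

Setting the total heat transfer to zero:
ice -6.97→0 °C: 40.7×2.09×6.97 = 592.89; fusion: m_ice L_f = 40.7×334 = 13594; warm the meltwater: 170.13 T; seawater: 1181(T − 54.5)
1351.2 T = 64367 − 14187 = 50180
T ≈ 37.14 °C. Since T > 0 °C, the all-ice-melts assumption holds.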